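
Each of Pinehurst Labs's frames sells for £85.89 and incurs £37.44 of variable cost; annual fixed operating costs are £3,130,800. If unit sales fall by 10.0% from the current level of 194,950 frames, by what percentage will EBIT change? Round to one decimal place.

-15.0%

At 194,950 units, contribution = 194,950 × £48.45 = £9,445,327.50.
Operating income = contribution − fixed costs = £9,445,327.50 − £3,130,800 = £6,314,527.50.
DOL = contribution ÷ EBIT = £9,445,327.50 ÷ £6,314,527.50 = 1.4958.
So EBIT moves 1.4958 × (-10.0%) = -15.0%.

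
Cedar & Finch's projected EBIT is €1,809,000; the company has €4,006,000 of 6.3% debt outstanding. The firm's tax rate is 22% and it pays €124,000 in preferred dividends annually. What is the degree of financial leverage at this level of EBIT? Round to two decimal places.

1.29

Interest = €252,378.00.
Pre-tax preferred-dividend burden = €124,000 ÷ (1 − 0.22) = €158,974.36.
DFL = EBIT ÷ [EBIT − I − D_p/(1−t)] = €1,809,000 ÷ [€1,809,000 − €252,378.00 − €158,974.36] = €1,809,000 ÷ €1,397,647.64 = 1.2943.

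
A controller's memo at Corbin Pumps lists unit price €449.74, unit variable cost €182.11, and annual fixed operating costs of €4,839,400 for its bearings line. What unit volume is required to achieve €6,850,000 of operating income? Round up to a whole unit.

43,678 bearings

Contribution margin per unit = €449.74 − €182.11 = €267.63.
Units = (FC + target) / CM = (€4,839,400 + €6,850,000) / €267.63 = 43,677.47, so 43,678 bearings.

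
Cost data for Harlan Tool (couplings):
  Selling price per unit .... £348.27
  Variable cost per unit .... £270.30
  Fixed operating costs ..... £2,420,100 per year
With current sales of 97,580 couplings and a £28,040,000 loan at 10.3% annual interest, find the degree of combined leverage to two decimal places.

3.31

Total contribution margin = 97,580 × £77.97 = £7,608,312.60.
Subtracting fixed costs: EBIT = £7,608,312.60 − £2,420,100 = £5,188,212.60. Interest = £2,888,120.00.
DOL = £7,608,312.60 ÷ £5,188,212.60 = 1.4665; DFL = £5,188,212.60 ÷ £2,300,092.60 = 2.2557.
DCL = DOL × DFL = 1.4665 × 2.2557 = 3.3080.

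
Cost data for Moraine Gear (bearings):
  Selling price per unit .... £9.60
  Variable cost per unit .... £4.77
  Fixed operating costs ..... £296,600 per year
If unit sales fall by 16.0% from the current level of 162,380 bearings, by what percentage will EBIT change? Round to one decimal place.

-25.7%

Total contribution margin = 162,380 × £4.83 = £784,295.40.
Operating income = contribution − fixed costs = £784,295.40 − £296,600 = £487,695.40.
Degree of operating leverage = £784,295.40 / £487,695.40 = 1.6082.
%ΔEBIT = DOL × %ΔSales = 1.6082 × -16.0% = -25.7%.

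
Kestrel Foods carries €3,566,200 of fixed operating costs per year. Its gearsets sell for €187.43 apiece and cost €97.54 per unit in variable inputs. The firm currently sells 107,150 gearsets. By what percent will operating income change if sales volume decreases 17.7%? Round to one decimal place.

-28.1%

Contribution at this volume is 107,150 × €89.89 = €9,631,713.50.
EBIT = €9,631,713.50 − €3,566,200 = €6,065,513.50.
So DOL = total CM / EBIT = €9,631,713.50 / €6,065,513.50 = 1.5879.
%ΔEBIT = DOL × %ΔSales = 1.5879 × -17.7% = -28.1%.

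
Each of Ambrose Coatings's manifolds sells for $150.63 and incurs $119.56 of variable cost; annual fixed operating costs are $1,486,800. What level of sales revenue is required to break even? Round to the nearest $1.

CM per unit = $150.63 − $119.56 = $31.07; CM ratio = $31.07 / $150.63 = 0.2063.
Break-even sales = FC ÷ CM ratio = $1,486,800 × $150.63 / $31.07 = $7,208,133.

$7,208,133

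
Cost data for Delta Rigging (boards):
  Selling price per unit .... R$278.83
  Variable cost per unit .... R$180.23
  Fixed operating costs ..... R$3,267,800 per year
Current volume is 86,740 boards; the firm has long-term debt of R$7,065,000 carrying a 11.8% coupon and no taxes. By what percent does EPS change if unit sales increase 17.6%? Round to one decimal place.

+33.8%

At 86,740 units, contribution = 86,740 × R$98.60 = R$8,552,564.00.
Operating income = contribution − fixed costs = R$8,552,564.00 − R$3,267,800 = R$5,284,764.00.
Interest = R$833,670.00, so EBIT − I = R$4,451,094.00.
DCL = total CM / (EBIT − I) = R$8,552,564.00 / R$4,451,094.00 = 1.9215.
EPS therefore changes by 1.9215 × (+17.6%) = +33.8%.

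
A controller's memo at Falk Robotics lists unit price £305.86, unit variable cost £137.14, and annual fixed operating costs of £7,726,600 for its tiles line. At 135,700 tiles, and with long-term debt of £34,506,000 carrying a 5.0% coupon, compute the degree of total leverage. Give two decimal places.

1.70

Total contribution margin = 135,700 × £168.72 = £22,895,304.00.
Subtracting fixed costs: EBIT = £22,895,304.00 − £7,726,600 = £15,168,704.00. Interest = £1,725,300.00.
DOL = £22,895,304.00 ÷ £15,168,704.00 = 1.5094; DFL = £15,168,704.00 ÷ £13,443,404.00 = 1.1283.
DCL = DOL × DFL = 1.5094 × 1.1283 = 1.7031.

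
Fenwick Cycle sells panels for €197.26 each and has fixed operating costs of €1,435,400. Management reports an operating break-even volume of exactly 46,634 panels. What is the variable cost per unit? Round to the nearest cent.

€166.48

At break-even, FC = Q × (P − VC), so P − VC = €1,435,400 ÷ 46,634 = €30.7801.
Variable cost per unit = €197.26 − €30.7801 = €166.48.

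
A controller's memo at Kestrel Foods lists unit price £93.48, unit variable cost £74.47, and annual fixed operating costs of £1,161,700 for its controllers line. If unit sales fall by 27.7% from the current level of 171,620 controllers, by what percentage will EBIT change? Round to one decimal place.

Total contribution margin = 171,620 × £19.01 = £3,262,496.20.
Operating income = contribution − fixed costs = £3,262,496.20 − £1,161,700 = £2,100,796.20.
DOL = contribution ÷ EBIT = £3,262,496.20 ÷ £2,100,796.20 = 1.5530.
%ΔEBIT = DOL × %ΔSales = 1.5530 × -27.7% = -43.0%.

-43.0%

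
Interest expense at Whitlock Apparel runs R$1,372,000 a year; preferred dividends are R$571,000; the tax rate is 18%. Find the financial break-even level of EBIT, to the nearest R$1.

Preferred dividends are paid after tax, so their pre-tax equivalent is R$571,000 ÷ (1 − 0.18) = R$696,341.46.
Financial break-even EBIT = interest + D_p ÷ (1 − t) = R$1,372,000 + R$696,341.46 = R$2,068,341.46.

R$2,068,341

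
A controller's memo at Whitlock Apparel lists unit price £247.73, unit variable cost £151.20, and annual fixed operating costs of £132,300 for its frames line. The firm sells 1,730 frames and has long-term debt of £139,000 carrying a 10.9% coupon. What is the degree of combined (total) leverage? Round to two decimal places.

Total contribution margin = 1,730 × £96.53 = £166,996.90.
Operating income = contribution − fixed costs = £166,996.90 − £132,300 = £34,696.90. Interest = £15,151.00, so EBIT − I = £19,545.90.
DCL = contribution ÷ (EBIT − I) = £166,996.90 ÷ £19,545.90 = 8.5438.

8.54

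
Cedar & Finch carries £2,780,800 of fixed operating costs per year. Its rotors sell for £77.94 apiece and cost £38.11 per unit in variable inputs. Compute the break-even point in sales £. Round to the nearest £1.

£5,441,515

Contribution margin per unit = £77.94 − £38.11 = £39.83, a CM ratio of £39.83 ÷ £77.94 = 0.5110.
Break-even revenue = fixed costs × price ÷ CM = £2,780,800 × £77.94 ÷ £39.83 = £5,441,515.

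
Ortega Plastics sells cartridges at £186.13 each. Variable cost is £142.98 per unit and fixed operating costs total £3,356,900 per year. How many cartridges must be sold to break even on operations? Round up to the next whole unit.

Contribution margin per unit = £186.13 − £142.98 = £43.15.
Break-even Q = £3,356,900 / £43.15 = 77,796.06 → 77,797 cartridges.

77,797 cartridges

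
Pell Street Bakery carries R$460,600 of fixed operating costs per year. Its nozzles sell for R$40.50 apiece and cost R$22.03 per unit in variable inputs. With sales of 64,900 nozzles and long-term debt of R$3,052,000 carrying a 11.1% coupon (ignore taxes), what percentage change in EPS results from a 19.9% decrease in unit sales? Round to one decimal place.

Contribution at this volume is 64,900 × R$18.47 = R$1,198,703.00.
EBIT = R$1,198,703.00 − R$460,600 = R$738,103.00.
Interest = R$338,772.00, so EBIT − I = R$399,331.00.
Degree of combined leverage = contribution ÷ (EBIT − I) = R$1,198,703.00 ÷ R$399,331.00 = 3.0018.
%ΔEPS = DCL × %ΔSales = 3.0018 × -19.9% = -59.7%.

-59.7%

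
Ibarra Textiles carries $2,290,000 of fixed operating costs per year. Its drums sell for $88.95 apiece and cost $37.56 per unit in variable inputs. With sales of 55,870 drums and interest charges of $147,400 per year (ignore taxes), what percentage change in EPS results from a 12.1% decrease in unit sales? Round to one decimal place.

-80.1%

Contribution at this volume is 55,870 × $51.39 = $2,871,159.30.
Operating income = contribution − fixed costs = $2,871,159.30 − $2,290,000 = $581,159.30.
Interest = $147,400.00, so EBIT − I = $433,759.30.
DCL = total CM / (EBIT − I) = $2,871,159.30 / $433,759.30 = 6.6192.
%ΔEPS = DCL × %ΔSales = 6.6192 × -12.1% = -80.1%.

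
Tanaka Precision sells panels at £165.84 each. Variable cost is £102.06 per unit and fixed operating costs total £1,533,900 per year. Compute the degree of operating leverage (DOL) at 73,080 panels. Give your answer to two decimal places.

1.49

At 73,080 units, contribution = 73,080 × £63.78 = £4,661,042.40.
Subtracting fixed costs: EBIT = £4,661,042.40 − £1,533,900 = £3,127,142.40.
Degree of operating leverage = £4,661,042.40 / £3,127,142.40 = 1.4905.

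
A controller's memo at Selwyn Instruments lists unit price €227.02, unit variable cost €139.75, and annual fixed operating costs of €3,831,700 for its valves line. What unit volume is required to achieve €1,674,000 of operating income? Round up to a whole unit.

63,089 valves

Unit CM = price − variable cost = €227.02 − €139.75 = €87.27.
Required volume = (fixed costs + target profit) ÷ CM = (€3,831,700 + €1,674,000) ÷ €87.27 = 63,088.12, so 63,089 valves.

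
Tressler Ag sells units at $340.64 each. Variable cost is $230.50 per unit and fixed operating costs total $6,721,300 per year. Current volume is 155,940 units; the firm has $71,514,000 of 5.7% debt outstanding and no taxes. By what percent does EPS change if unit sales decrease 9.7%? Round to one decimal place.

-26.1%

Contribution at this volume is 155,940 × $110.14 = $17,175,231.60.
Subtracting fixed costs: EBIT = $17,175,231.60 − $6,721,300 = $10,453,931.60.
Interest = $4,076,298.00, so EBIT − I = $6,377,633.60.
DCL = total CM / (EBIT − I) = $17,175,231.60 / $6,377,633.60 = 2.6930.
EPS therefore changes by 2.6930 × (-9.7%) = -26.1%.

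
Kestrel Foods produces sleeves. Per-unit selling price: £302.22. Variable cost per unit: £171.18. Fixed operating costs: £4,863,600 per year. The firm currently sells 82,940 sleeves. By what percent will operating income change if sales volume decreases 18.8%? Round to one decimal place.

-34.0%

Total contribution margin = 82,940 × £131.04 = £10,868,457.60.
EBIT = £10,868,457.60 − £4,863,600 = £6,004,857.60.
So DOL = total CM / EBIT = £10,868,457.60 / £6,004,857.60 = 1.8099.
Operating income changes by 1.8099 × -18.8% = -34.0%.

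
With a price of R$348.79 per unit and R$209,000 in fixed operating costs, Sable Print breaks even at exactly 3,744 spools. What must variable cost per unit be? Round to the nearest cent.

Contribution per unit must be FC / Q = R$209,000 / 3,744 = R$55.8226.
Variable cost per unit = R$348.79 − R$55.8226 = R$292.97.

R$292.97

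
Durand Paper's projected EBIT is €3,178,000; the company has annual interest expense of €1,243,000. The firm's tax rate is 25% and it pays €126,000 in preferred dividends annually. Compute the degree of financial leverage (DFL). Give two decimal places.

1.80

Annual interest charges come to €1,243,000.00.
Pre-tax preferred-dividend burden = €126,000 ÷ (1 − 0.25) = €168,000.00.
DFL = EBIT ÷ [EBIT − I − D_p/(1−t)] = €3,178,000 ÷ [€3,178,000 − €1,243,000.00 − €168,000.00] = €3,178,000 ÷ €1,767,000.00 = 1.7985.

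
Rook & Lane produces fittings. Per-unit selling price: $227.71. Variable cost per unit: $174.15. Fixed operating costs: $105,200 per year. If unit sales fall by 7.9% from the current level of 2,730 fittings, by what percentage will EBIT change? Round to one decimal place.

Total contribution margin = 2,730 × $53.56 = $146,218.80.
EBIT = $146,218.80 − $105,200 = $41,018.80.
Degree of operating leverage = $146,218.80 / $41,018.80 = 3.5647.
Operating income changes by 3.5647 × -7.9% = -28.2%.

-28.2%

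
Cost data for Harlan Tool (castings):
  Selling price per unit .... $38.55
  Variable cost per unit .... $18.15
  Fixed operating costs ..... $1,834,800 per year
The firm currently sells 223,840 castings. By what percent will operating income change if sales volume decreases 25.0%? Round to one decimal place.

-41.8%

Total contribution margin = 223,840 × $20.40 = $4,566,336.00.
Operating income = contribution − fixed costs = $4,566,336.00 − $1,834,800 = $2,731,536.00.
DOL = contribution ÷ EBIT = $4,566,336.00 ÷ $2,731,536.00 = 1.6717.
%ΔEBIT = DOL × %ΔSales = 1.6717 × -25.0% = -41.8%.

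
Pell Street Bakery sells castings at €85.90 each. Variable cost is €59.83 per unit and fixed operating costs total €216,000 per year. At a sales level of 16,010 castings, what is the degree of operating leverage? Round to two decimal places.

Contribution at this volume is 16,010 × €26.07 = €417,380.70.
Operating income = contribution − fixed costs = €417,380.70 − €216,000 = €201,380.70.
Degree of operating leverage = €417,380.70 / €201,380.70 = 2.0726.

2.07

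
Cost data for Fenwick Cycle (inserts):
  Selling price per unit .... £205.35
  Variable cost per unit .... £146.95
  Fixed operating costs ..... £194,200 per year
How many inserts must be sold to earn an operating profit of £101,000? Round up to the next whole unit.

5,055 inserts

Contribution margin per unit = £205.35 − £146.95 = £58.40.
Units = (FC + target) / CM = (£194,200 + £101,000) / £58.40 = 5,054.79, so 5,055 inserts.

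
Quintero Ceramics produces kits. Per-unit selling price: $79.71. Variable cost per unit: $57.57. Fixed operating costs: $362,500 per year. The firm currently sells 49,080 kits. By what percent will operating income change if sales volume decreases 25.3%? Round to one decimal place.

-38.0%

At 49,080 units, contribution = 49,080 × $22.14 = $1,086,631.20.
Operating income = contribution − fixed costs = $1,086,631.20 − $362,500 = $724,131.20.
DOL = contribution ÷ EBIT = $1,086,631.20 ÷ $724,131.20 = 1.5006.
Operating income changes by 1.5006 × -25.3% = -38.0%.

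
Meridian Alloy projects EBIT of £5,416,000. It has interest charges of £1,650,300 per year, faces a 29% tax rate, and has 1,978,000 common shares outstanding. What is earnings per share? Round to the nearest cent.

Interest = £1,650,300.00, so EBT = £5,416,000 − £1,650,300.00 = £3,765,700.00.
Net income = £3,765,700.00 × (1 − 0.29) = £2,673,647.00.
EPS = £2,673,647.00 ÷ 1,978,000 = £1.35.

£1.35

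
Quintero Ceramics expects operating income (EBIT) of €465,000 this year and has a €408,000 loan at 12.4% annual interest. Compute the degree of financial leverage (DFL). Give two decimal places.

1.12

Interest = €50,592.00.
Degree of financial leverage = EBIT / (EBIT − interest) = €465,000 / €414,408.00 = 1.1221.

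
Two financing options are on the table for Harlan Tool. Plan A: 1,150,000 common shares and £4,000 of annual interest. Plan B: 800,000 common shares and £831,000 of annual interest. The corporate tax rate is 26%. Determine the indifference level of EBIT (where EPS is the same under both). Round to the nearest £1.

Set EPS_A = EPS_B: (EBIT − £4,000)(1 − 0.26) ÷ 1,150,000 = (EBIT − £831,000)(1 − 0.26) ÷ 800,000.
Cancelling (1 − t) and cross-multiplying: 800,000·(EBIT − 4,000) = 1,150,000·(EBIT − 831,000).
EBIT × (1,150,000 − 800,000) = 831,000 × 1,150,000 − 4,000 × 800,000 = 952,450,000,000, so EBIT = 952,450,000,000 ÷ 350,000 = 2,721,285.71.

£2,721,286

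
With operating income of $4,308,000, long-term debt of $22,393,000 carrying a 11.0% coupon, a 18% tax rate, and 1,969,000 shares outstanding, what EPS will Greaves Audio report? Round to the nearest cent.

Pre-tax income = $4,308,000 − $2,463,230.00 = $1,844,770.00.
After tax at 18%: net income = $1,844,770.00 × 0.82 = $1,512,711.40.
EPS = $1,512,711.40 ÷ 1,969,000 = $0.77.

$0.77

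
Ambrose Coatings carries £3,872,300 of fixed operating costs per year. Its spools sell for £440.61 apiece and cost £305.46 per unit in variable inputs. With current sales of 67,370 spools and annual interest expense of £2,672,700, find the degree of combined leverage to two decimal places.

Total contribution margin = 67,370 × £135.15 = £9,105,055.50.
EBIT = £9,105,055.50 − £3,872,300 = £5,232,755.50. Interest = £2,672,700.00.
DOL = £9,105,055.50 ÷ £5,232,755.50 = 1.7400; DFL = £5,232,755.50 ÷ £2,560,055.50 = 2.0440.
DCL = DOL × DFL = 1.7400 × 2.0440 = 3.5566.

3.56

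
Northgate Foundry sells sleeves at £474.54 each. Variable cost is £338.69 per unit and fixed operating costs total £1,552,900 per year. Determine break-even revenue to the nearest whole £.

CM per unit = £474.54 − £338.69 = £135.85; CM ratio = £135.85 / £474.54 = 0.2863.
Break-even revenue = fixed costs × price ÷ CM = £1,552,900 × £474.54 ÷ £135.85 = £5,424,462.

£5,424,462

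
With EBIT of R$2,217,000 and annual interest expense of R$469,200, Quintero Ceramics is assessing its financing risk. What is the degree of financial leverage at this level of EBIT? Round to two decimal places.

Annual interest charges come to R$469,200.00.
Degree of financial leverage = EBIT / (EBIT − interest) = R$2,217,000 / R$1,747,800.00 = 1.2685.

1.27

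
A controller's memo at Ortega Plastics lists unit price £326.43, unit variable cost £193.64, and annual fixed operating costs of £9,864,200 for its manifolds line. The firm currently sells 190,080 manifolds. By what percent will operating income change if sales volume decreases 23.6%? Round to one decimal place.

Total contribution margin = 190,080 × £132.79 = £25,240,723.20.
Subtracting fixed costs: EBIT = £25,240,723.20 − £9,864,200 = £15,376,523.20.
So DOL = total CM / EBIT = £25,240,723.20 / £15,376,523.20 = 1.6415.
%ΔEBIT = DOL × %ΔSales = 1.6415 × -23.6% = -38.7%.

-38.7%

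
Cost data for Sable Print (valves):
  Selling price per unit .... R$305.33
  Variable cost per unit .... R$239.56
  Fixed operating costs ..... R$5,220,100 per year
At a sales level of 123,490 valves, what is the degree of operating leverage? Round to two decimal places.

2.80

Total contribution margin = 123,490 × R$65.77 = R$8,121,937.30.
Subtracting fixed costs: EBIT = R$8,121,937.30 − R$5,220,100 = R$2,901,837.30.
Degree of operating leverage = R$8,121,937.30 / R$2,901,837.30 = 2.7989.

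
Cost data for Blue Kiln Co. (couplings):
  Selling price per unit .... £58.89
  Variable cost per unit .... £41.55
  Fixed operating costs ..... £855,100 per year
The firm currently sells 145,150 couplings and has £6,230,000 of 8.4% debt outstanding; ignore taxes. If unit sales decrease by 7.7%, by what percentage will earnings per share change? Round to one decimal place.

-17.0%

Total contribution margin = 145,150 × £17.34 = £2,516,901.00.
EBIT = £2,516,901.00 − £855,100 = £1,661,801.00.
After interest of £523,320.00, pre-tax earnings = £1,138,481.00.
DCL = total CM / (EBIT − I) = £2,516,901.00 / £1,138,481.00 = 2.2108.
EPS therefore changes by 2.2108 × (-7.7%) = -17.0%.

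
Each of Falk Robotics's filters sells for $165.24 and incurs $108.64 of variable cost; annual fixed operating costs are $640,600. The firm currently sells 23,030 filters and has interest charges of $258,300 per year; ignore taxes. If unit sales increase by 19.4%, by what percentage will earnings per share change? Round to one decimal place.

+62.5%

Total contribution margin = 23,030 × $56.60 = $1,303,498.00.
Operating income = contribution − fixed costs = $1,303,498.00 − $640,600 = $662,898.00.
Interest = $258,300.00, so EBIT − I = $404,598.00.
DCL = total CM / (EBIT − I) = $1,303,498.00 / $404,598.00 = 3.2217.
EPS therefore changes by 3.2217 × (+19.4%) = +62.5%.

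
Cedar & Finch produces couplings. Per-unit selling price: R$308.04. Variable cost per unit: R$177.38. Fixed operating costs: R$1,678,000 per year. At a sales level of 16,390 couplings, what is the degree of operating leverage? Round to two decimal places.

Total contribution margin = 16,390 × R$130.66 = R$2,141,517.40.
Operating income = contribution − fixed costs = R$2,141,517.40 − R$1,678,000 = R$463,517.40.
Degree of operating leverage = R$2,141,517.40 / R$463,517.40 = 4.6201.

4.62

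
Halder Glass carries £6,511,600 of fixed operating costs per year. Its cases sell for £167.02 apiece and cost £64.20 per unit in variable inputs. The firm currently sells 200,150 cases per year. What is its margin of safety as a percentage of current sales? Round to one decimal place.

68.4%

Each unit contributes £167.02 − £64.20 = £102.82. Break-even units = £6,511,600 ÷ £102.82 = 63,330.09; break-even revenue = 63,330.09 × £167.02 = £10,577,391.87.
Current sales = 200,150 × £167.02 = £33,429,053.00.
Margin of safety = (£33,429,053.00 − £10,577,391.87) ÷ £33,429,053.00 = 68.4%.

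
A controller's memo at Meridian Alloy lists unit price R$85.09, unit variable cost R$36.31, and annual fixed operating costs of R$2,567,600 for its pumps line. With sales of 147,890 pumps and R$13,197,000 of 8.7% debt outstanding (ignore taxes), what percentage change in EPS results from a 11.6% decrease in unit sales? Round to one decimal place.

-23.9%

Total contribution margin = 147,890 × R$48.78 = R$7,214,074.20.
Operating income = contribution − fixed costs = R$7,214,074.20 − R$2,567,600 = R$4,646,474.20.
After interest of R$1,148,139.00, pre-tax earnings = R$3,498,335.20.
DCL = total CM / (EBIT − I) = R$7,214,074.20 / R$3,498,335.20 = 2.0621.
EPS therefore changes by 2.0621 × (-11.6%) = -23.9%.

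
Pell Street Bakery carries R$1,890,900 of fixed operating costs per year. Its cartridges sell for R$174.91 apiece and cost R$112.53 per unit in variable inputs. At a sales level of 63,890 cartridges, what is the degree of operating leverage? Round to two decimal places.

Total contribution margin = 63,890 × R$62.38 = R$3,985,458.20.
Subtracting fixed costs: EBIT = R$3,985,458.20 − R$1,890,900 = R$2,094,558.20.
DOL = contribution ÷ EBIT = R$3,985,458.20 ÷ R$2,094,558.20 = 1.9028.

1.90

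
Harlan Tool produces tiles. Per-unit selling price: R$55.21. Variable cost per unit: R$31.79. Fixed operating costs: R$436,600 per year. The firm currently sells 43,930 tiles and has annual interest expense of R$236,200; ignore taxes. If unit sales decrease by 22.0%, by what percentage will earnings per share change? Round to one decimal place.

-63.6%

At 43,930 units, contribution = 43,930 × R$23.42 = R$1,028,840.60.
Subtracting fixed costs: EBIT = R$1,028,840.60 − R$436,600 = R$592,240.60.
Interest = R$236,200.00, so EBIT − I = R$356,040.60.
DCL = total CM / (EBIT − I) = R$1,028,840.60 / R$356,040.60 = 2.8897.
EPS therefore changes by 2.8897 × (-22.0%) = -63.6%.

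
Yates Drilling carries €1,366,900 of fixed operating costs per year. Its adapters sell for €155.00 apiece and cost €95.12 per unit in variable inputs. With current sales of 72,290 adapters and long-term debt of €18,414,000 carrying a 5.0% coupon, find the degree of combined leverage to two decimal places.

Contribution at this volume is 72,290 × €59.88 = €4,328,725.20.
Operating income = contribution − fixed costs = €4,328,725.20 − €1,366,900 = €2,961,825.20. Interest = €920,700.00.
DOL = €4,328,725.20 ÷ €2,961,825.20 = 1.4615; DFL = €2,961,825.20 ÷ €2,041,125.20 = 1.4511.
Combined leverage = 1.4615 × 1.4511 = 2.1208.

2.12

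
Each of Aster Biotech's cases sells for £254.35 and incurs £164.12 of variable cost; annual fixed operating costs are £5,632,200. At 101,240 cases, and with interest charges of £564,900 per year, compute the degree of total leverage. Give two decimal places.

3.11

Total contribution margin = 101,240 × £90.23 = £9,134,885.20.
EBIT = £9,134,885.20 − £5,632,200 = £3,502,685.20. Interest = £564,900.00.
DOL = £9,134,885.20 ÷ £3,502,685.20 = 2.6080; DFL = £3,502,685.20 ÷ £2,937,785.20 = 1.1923.
DCL = DOL × DFL = 2.6080 × 1.1923 = 3.1095.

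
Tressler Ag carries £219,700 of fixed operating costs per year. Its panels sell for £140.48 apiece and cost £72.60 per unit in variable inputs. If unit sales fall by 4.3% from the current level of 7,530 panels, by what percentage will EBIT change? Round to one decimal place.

-7.5%

Contribution at this volume is 7,530 × £67.88 = £511,136.40.
EBIT = £511,136.40 − £219,700 = £291,436.40.
DOL = contribution ÷ EBIT = £511,136.40 ÷ £291,436.40 = 1.7539.
Operating income changes by 1.7539 × -4.3% = -7.5%.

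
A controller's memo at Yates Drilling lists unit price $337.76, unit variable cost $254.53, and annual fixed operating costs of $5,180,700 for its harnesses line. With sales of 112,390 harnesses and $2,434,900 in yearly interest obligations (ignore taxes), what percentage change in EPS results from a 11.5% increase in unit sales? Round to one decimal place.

+61.9%

Total contribution margin = 112,390 × $83.23 = $9,354,219.70.
Operating income = contribution − fixed costs = $9,354,219.70 − $5,180,700 = $4,173,519.70.
Interest = $2,434,900.00, so EBIT − I = $1,738,619.70.
DCL = total CM / (EBIT − I) = $9,354,219.70 / $1,738,619.70 = 5.3803.
EPS therefore changes by 5.3803 × (+11.5%) = +61.9%.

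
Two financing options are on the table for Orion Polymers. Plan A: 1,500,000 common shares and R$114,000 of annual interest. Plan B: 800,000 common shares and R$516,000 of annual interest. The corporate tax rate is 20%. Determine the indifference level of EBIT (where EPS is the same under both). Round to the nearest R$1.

At indifference, (EBIT − 114,000)(1 − t)/1,500,000 = (EBIT − 516,000)(1 − t)/800,000.
Cancelling (1 − t) and cross-multiplying: 800,000·(EBIT − 114,000) = 1,500,000·(EBIT − 516,000).
EBIT × (1,500,000 − 800,000) = 516,000 × 1,500,000 − 114,000 × 800,000 = 682,800,000,000, so EBIT = 682,800,000,000 ÷ 700,000 = 975,428.57.

R$975,429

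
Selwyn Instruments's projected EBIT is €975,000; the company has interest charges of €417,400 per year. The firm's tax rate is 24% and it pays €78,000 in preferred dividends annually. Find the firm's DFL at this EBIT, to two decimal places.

2.14

Interest = €417,400.00.
Preferred dividends grossed up pre-tax: €78,000 / (1 − 0.24) = €102,631.58.
DFL = EBIT ÷ [EBIT − I − D_p/(1−t)] = €975,000 ÷ [€975,000 − €417,400.00 − €102,631.58] = €975,000 ÷ €454,968.42 = 2.1430.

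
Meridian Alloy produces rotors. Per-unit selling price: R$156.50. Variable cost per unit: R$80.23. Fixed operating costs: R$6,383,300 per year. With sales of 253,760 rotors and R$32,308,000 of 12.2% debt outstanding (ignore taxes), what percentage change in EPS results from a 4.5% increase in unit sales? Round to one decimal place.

+9.6%

Contribution at this volume is 253,760 × R$76.27 = R$19,354,275.20.
EBIT = R$19,354,275.20 − R$6,383,300 = R$12,970,975.20.
Interest = R$3,941,576.00, so EBIT − I = R$9,029,399.20.
Degree of combined leverage = contribution ÷ (EBIT − I) = R$19,354,275.20 ÷ R$9,029,399.20 = 2.1435.
EPS therefore changes by 2.1435 × (+4.5%) = +9.6%.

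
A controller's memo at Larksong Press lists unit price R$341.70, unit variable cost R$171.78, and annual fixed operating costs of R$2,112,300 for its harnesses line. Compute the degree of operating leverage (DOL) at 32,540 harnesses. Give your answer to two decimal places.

1.62

At 32,540 units, contribution = 32,540 × R$169.92 = R$5,529,196.80.
Operating income = contribution − fixed costs = R$5,529,196.80 − R$2,112,300 = R$3,416,896.80.
Degree of operating leverage = R$5,529,196.80 / R$3,416,896.80 = 1.6182.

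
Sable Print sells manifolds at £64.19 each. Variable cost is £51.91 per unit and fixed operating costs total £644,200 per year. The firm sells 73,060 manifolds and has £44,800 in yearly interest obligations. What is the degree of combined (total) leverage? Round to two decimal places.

4.31

Total contribution margin = 73,060 × £12.28 = £897,176.80.
Operating income = contribution − fixed costs = £897,176.80 − £644,200 = £252,976.80. Interest = £44,800.00, so EBIT − I = £208,176.80.
Degree of total leverage = total CM / (EBIT − interest) = £897,176.80 / £208,176.80 = 4.3097.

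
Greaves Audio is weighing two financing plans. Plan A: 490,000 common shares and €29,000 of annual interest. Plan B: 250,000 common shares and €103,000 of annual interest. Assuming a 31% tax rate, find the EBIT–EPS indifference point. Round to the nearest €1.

€180,083

Set EPS_A = EPS_B: (EBIT − €29,000)(1 − 0.31) ÷ 490,000 = (EBIT − €103,000)(1 − 0.31) ÷ 250,000.
The (1 − t) factor cancels: (EBIT − 29,000) × 250,000 = (EBIT − 103,000) × 490,000.
EBIT × (490,000 − 250,000) = 103,000 × 490,000 − 29,000 × 250,000 = 43,220,000,000, so EBIT = 43,220,000,000 ÷ 240,000 = 180,083.33.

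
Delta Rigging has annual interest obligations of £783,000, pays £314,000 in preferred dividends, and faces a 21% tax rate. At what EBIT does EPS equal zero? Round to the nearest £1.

Preferred dividends are paid after tax, so their pre-tax equivalent is £314,000 ÷ (1 − 0.21) = £397,468.35.
EPS = 0 when EBIT covers interest plus the pre-tax preferred burden: £783,000 + £397,468.35 = £1,180,468.35.

£1,180,468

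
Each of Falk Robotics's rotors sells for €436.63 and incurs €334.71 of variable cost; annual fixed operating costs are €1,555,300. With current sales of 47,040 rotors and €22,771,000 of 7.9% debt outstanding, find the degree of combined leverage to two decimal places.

3.33

At 47,040 units, contribution = 47,040 × €101.92 = €4,794,316.80.
Subtracting fixed costs: EBIT = €4,794,316.80 − €1,555,300 = €3,239,016.80. Interest = €1,798,909.00, so EBIT − I = €1,440,107.80.
DCL = contribution ÷ (EBIT − I) = €4,794,316.80 ÷ €1,440,107.80 = 3.3291.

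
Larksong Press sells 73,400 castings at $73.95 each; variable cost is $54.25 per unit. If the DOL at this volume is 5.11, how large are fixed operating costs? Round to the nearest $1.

$1,163,009

At 73,400 units, contribution = 73,400 × $19.70 = $1,445,980.00.
DOL = contribution / EBIT, so EBIT = $1,445,980.00 / 5.11 = $282,970.65.
And FC = contribution − EBIT = $1,445,980.00 − $282,970.65 = $1,163,009.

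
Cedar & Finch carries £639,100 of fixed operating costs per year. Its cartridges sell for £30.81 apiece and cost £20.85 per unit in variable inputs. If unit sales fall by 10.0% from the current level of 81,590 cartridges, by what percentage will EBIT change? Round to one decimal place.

Contribution at this volume is 81,590 × £9.96 = £812,636.40.
Subtracting fixed costs: EBIT = £812,636.40 − £639,100 = £173,536.40.
Degree of operating leverage = £812,636.40 / £173,536.40 = 4.6828.
%ΔEBIT = DOL × %ΔSales = 4.6828 × -10.0% = -46.8%.

-46.8%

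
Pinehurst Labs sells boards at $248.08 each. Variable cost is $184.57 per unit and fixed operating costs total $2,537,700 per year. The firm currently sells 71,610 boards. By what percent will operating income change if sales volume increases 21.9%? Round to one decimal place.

+49.5%

Total contribution margin = 71,610 × $63.51 = $4,547,951.10.
Operating income = contribution − fixed costs = $4,547,951.10 − $2,537,700 = $2,010,251.10.
Degree of operating leverage = $4,547,951.10 / $2,010,251.10 = 2.2624.
%ΔEBIT = DOL × %ΔSales = 2.2624 × +21.9% = +49.5%.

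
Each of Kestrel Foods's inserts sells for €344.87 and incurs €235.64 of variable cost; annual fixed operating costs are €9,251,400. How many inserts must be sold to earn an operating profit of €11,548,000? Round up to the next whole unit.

190,419 inserts

Unit CM = price − variable cost = €344.87 − €235.64 = €109.23.
Required volume = (fixed costs + target profit) ÷ CM = (€9,251,400 + €11,548,000) ÷ €109.23 = 190,418.38, so 190,419 inserts.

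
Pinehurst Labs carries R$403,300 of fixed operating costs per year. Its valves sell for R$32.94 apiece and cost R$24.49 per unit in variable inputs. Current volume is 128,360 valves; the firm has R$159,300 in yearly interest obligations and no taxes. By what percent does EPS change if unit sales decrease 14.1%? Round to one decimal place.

-29.3%

Total contribution margin = 128,360 × R$8.45 = R$1,084,642.00.
Operating income = contribution − fixed costs = R$1,084,642.00 − R$403,300 = R$681,342.00.
After interest of R$159,300.00, pre-tax earnings = R$522,042.00.
DCL = total CM / (EBIT − I) = R$1,084,642.00 / R$522,042.00 = 2.0777.
%ΔEPS = DCL × %ΔSales = 2.0777 × -14.1% = -29.3%.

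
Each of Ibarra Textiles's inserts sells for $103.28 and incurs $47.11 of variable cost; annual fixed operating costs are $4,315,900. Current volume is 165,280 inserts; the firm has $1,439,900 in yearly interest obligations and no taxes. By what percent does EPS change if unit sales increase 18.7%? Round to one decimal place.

Total contribution margin = 165,280 × $56.17 = $9,283,777.60.
Operating income = contribution − fixed costs = $9,283,777.60 − $4,315,900 = $4,967,877.60.
After interest of $1,439,900.00, pre-tax earnings = $3,527,977.60.
Degree of combined leverage = contribution ÷ (EBIT − I) = $9,283,777.60 ÷ $3,527,977.60 = 2.6315.
%ΔEPS = DCL × %ΔSales = 2.6315 × +18.7% = +49.2%.

+49.2%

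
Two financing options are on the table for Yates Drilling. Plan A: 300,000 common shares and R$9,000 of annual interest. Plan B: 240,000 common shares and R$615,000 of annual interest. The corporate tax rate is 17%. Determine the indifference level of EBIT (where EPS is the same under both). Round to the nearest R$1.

At indifference, (EBIT − 9,000)(1 − t)/300,000 = (EBIT − 615,000)(1 − t)/240,000.
The (1 − t) factor cancels: (EBIT − 9,000) × 240,000 = (EBIT − 615,000) × 300,000.
EBIT × (300,000 − 240,000) = 615,000 × 300,000 − 9,000 × 240,000 = 182,340,000,000, so EBIT = 182,340,000,000 ÷ 60,000 = 3,039,000.00.

R$3,039,000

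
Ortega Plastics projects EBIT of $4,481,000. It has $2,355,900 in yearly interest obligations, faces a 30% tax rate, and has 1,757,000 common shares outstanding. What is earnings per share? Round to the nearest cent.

Pre-tax income = $4,481,000 − $2,355,900.00 = $2,125,100.00.
After tax at 30%: net income = $2,125,100.00 × 0.70 = $1,487,570.00.
Per share: $1,487,570.00 / 1,757,000 shares = $0.85.

$0.85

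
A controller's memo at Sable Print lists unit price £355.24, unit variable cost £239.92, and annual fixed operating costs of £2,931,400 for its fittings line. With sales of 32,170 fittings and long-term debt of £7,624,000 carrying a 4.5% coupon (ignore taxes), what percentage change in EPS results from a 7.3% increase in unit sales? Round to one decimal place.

Contribution at this volume is 32,170 × £115.32 = £3,709,844.40.
Operating income = contribution − fixed costs = £3,709,844.40 − £2,931,400 = £778,444.40.
Interest = £343,080.00, so EBIT − I = £435,364.40.
Degree of combined leverage = contribution ÷ (EBIT − I) = £3,709,844.40 ÷ £435,364.40 = 8.5212.
%ΔEPS = DCL × %ΔSales = 8.5212 × +7.3% = +62.2%.

+62.2%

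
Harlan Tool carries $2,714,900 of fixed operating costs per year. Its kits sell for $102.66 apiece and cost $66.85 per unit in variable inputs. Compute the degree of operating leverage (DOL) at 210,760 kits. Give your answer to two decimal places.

1.56

At 210,760 units, contribution = 210,760 × $35.81 = $7,547,315.60.
Subtracting fixed costs: EBIT = $7,547,315.60 − $2,714,900 = $4,832,415.60.
So DOL = total CM / EBIT = $7,547,315.60 / $4,832,415.60 = 1.5618.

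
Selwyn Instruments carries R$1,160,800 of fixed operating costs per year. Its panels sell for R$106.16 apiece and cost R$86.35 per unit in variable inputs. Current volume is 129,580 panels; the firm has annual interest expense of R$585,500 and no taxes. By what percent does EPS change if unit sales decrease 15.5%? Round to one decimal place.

-48.5%

Total contribution margin = 129,580 × R$19.81 = R$2,566,979.80.
Subtracting fixed costs: EBIT = R$2,566,979.80 − R$1,160,800 = R$1,406,179.80.
Interest = R$585,500.00, so EBIT − I = R$820,679.80.
Degree of combined leverage = contribution ÷ (EBIT − I) = R$2,566,979.80 ÷ R$820,679.80 = 3.1279.
%ΔEPS = DCL × %ΔSales = 3.1279 × -15.5% = -48.5%.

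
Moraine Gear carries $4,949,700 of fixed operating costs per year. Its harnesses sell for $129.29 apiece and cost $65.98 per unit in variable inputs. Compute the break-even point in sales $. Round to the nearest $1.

CM per unit = $129.29 − $65.98 = $63.31; CM ratio = $63.31 / $129.29 = 0.4897.
Break-even revenue = fixed costs × price ÷ CM = $4,949,700 × $129.29 ÷ $63.31 = $10,108,146.

$10,108,146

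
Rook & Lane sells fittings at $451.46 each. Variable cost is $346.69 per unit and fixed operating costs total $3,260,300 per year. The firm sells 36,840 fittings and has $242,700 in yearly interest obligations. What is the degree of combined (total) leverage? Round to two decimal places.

At 36,840 units, contribution = 36,840 × $104.77 = $3,859,726.80.
EBIT = $3,859,726.80 − $3,260,300 = $599,426.80. Interest = $242,700.00.
DOL = $3,859,726.80 ÷ $599,426.80 = 6.4390; DFL = $599,426.80 ÷ $356,726.80 = 1.6804.
Combined leverage = 6.4390 × 1.6804 = 10.8201.

10.82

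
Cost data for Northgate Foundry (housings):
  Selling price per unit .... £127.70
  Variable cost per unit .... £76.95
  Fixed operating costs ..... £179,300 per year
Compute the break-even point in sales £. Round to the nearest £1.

Contribution margin per unit = £127.70 − £76.95 = £50.75, a CM ratio of £50.75 ÷ £127.70 = 0.3974.
Break-even sales = FC ÷ CM ratio = £179,300 × £127.70 / £50.75 = £451,165.

£451,165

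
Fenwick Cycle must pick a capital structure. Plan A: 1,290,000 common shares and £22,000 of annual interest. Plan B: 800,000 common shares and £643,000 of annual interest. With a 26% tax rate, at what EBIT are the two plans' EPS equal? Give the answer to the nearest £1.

Set EPS_A = EPS_B: (EBIT − £22,000)(1 − 0.26) ÷ 1,290,000 = (EBIT − £643,000)(1 − 0.26) ÷ 800,000.
The (1 − t) factor cancels: (EBIT − 22,000) × 800,000 = (EBIT − 643,000) × 1,290,000.
Solving, EBIT = (643,000·1,290,000 − 22,000·800,000) / (1,290,000 − 800,000) = 811,870,000,000 / 490,000 = 1,656,877.55.

£1,656,878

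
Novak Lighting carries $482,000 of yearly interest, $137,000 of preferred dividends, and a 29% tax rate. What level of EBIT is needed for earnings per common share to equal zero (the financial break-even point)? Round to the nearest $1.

$674,958

Grossing the preferred dividend up to pre-tax terms: $137,000 / (1 − 0.29) = $192,957.75.
Financial break-even EBIT = interest + D_p ÷ (1 − t) = $482,000 + $192,957.75 = $674,957.75.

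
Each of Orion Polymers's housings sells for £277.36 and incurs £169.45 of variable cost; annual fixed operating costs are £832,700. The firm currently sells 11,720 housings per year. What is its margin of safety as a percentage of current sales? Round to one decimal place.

Unit CM = price − variable cost = £277.36 − £169.45 = £107.91. Break-even units = £832,700 ÷ £107.91 = 7,716.62; break-even revenue = 7,716.62 × £277.36 = £2,140,280.53.
Actual sales revenue = 11,720 × £277.36 = £3,250,659.20.
Margin of safety = (£3,250,659.20 − £2,140,280.53) ÷ £3,250,659.20 = 34.2%.

34.2%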